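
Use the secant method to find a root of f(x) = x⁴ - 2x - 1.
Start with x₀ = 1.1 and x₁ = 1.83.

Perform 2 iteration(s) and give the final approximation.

f(x) = x⁴ - 2x - 1
x₀ = 1.1, x₁ = 1.83

Secant formula: x_{n+1} = x_n - f(x_n)(x_n - x_{n-1})/(f(x_n) - f(x_{n-1}))

Iteration 1:
  f(1.100000) = -1.735900
  f(1.830000) = 6.555131
  x_2 = 1.830000 - 6.555131×(1.830000 - 1.100000)/(6.555131 - (-1.735900))
       = 1.252841
Iteration 2:
  f(1.830000) = 6.555131
  f(1.252841) = -1.042006
  x_3 = 1.252841 - (-1.042006)×(1.252841 - 1.830000)/(-1.042006 - 6.555131)
       = 1.332003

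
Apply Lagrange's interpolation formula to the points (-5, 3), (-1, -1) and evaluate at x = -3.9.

Lagrange interpolation formula:
P(x) = Σ yᵢ × Lᵢ(x)
where Lᵢ(x) = Π_{j≠i} (x - xⱼ)/(xᵢ - xⱼ)

L_0(-3.9) = (-3.9 - (-1))/(-5 - (-1)) = 0.725000
L_1(-3.9) = (-3.9 - (-5))/(-1 - (-5)) = 0.275000

P(-3.9) = 3×L_0(-3.9) + (-1)×L_1(-3.9)
P(-3.9) = 1.900000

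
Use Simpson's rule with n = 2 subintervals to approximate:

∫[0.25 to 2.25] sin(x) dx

f(x) = sin(x)
a = 0.25, b = 2.25, n = 2
h = (b - a)/n = 1.000000

Simpson's rule: (h/3)[f(x₀) + 4f(x₁) + 2f(x₂) + ... + f(xₙ)]

x_0 = 0.2500, f(x_0) = 0.247404, coefficient = 1
x_1 = 1.2500, f(x_1) = 0.948985, coefficient = 4
x_2 = 2.2500, f(x_2) = 0.778073, coefficient = 1

I ≈ (1.000000/3) × 4.821416 = 1.607139
Exact value: 1.597086
Error: 0.010053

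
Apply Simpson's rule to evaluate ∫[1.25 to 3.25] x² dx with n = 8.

f(x) = x²
a = 1.25, b = 3.25, n = 8
h = (b - a)/n = 0.250000

Simpson's rule: (h/3)[f(x₀) + 4f(x₁) + 2f(x₂) + ... + f(xₙ)]

x_0 = 1.2500, f(x_0) = 1.562500, coefficient = 1
x_1 = 1.5000, f(x_1) = 2.250000, coefficient = 4
x_2 = 1.7500, f(x_2) = 3.062500, coefficient = 2
x_3 = 2.0000, f(x_3) = 4.000000, coefficient = 4
x_4 = 2.2500, f(x_4) = 5.062500, coefficient = 2
x_5 = 2.5000, f(x_5) = 6.250000, coefficient = 4
x_6 = 2.7500, f(x_6) = 7.562500, coefficient = 2
x_7 = 3.0000, f(x_7) = 9.000000, coefficient = 4
x_8 = 3.2500, f(x_8) = 10.562500, coefficient = 1

I ≈ (0.250000/3) × 129.500000 = 10.791667
Exact value: 10.791667
Error: 0.000000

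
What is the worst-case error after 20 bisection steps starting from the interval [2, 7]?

Bisection error bound: |error| ≤ (b-a)/2^n
|error| ≤ (7 - 2)/2^20 = 5/2^20
|error| ≤ 0.0000047684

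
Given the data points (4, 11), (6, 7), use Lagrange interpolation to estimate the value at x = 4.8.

Lagrange interpolation formula:
P(x) = Σ yᵢ × Lᵢ(x)
where Lᵢ(x) = Π_{j≠i} (x - xⱼ)/(xᵢ - xⱼ)

L_0(4.8) = (4.8 - 6)/(4 - 6) = 0.600000
L_1(4.8) = (4.8 - 4)/(6 - 4) = 0.400000

P(4.8) = 11×L_0(4.8) + 7×L_1(4.8)
P(4.8) = 9.400000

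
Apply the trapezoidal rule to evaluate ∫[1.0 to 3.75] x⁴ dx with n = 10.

f(x) = x⁴
a = 1.0, b = 3.75, n = 10
h = (b - a)/n = 0.275000

Trapezoidal rule: (h/2)[f(x₀) + 2f(x₁) + 2f(x₂) + ... + f(xₙ)]

x_0 = 1.0000, f(x_0) = 1.000000, coefficient = 1
x_1 = 1.2750, f(x_1) = 2.642657, coefficient = 2
x_2 = 1.5500, f(x_2) = 5.772006, coefficient = 2
x_3 = 1.8250, f(x_3) = 11.093063, coefficient = 2
x_4 = 2.1000, f(x_4) = 19.448100, coefficient = 2
x_5 = 2.3750, f(x_5) = 31.816650, coefficient = 2
x_6 = 2.6500, f(x_6) = 49.315506, coefficient = 2
x_7 = 2.9250, f(x_7) = 73.198719, coefficient = 2
x_8 = 3.2000, f(x_8) = 104.857600, coefficient = 2
x_9 = 3.4750, f(x_9) = 145.820719, coefficient = 2
x_10 = 3.7500, f(x_10) = 197.753906, coefficient = 1

I ≈ (0.275000/2) × 1086.683948 = 149.419043
Exact value: 148.115430
Error: 1.303613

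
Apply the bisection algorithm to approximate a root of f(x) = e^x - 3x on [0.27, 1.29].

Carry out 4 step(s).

f(x) = e^x - 3x
Initial interval: [0.27, 1.29]

Iteration 1:
  c_1 = (0.270000 + 1.290000)/2 = 0.780000
  f(c_1) = f(0.780000) = -0.158528
  f(a) × f(c) < 0, new interval: [0.270000, 0.780000]
Iteration 2:
  c_2 = (0.270000 + 0.780000)/2 = 0.525000
  f(c_2) = f(0.525000) = 0.115459
  f(a) × f(c) ≥ 0, new interval: [0.525000, 0.780000]
Iteration 3:
  c_3 = (0.525000 + 0.780000)/2 = 0.652500
  f(c_3) = f(0.652500) = -0.037164
  f(a) × f(c) < 0, new interval: [0.525000, 0.652500]
Iteration 4:
  c_4 = (0.525000 + 0.652500)/2 = 0.588750
  f(c_4) = f(0.588750) = 0.035485
  f(a) × f(c) ≥ 0, new interval: [0.588750, 0.652500]

After 4 iteration(s), the approximation is c_4 = 0.588750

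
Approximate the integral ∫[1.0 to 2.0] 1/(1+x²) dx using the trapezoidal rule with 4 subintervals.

f(x) = 1/(1+x²)
a = 1.0, b = 2.0, n = 4
h = (b - a)/n = 0.250000

Trapezoidal rule: (h/2)[f(x₀) + 2f(x₁) + 2f(x₂) + ... + f(xₙ)]

x_0 = 1.0000, f(x_0) = 0.500000, coefficient = 1
x_1 = 1.2500, f(x_1) = 0.390244, coefficient = 2
x_2 = 1.5000, f(x_2) = 0.307692, coefficient = 2
x_3 = 1.7500, f(x_3) = 0.246154, coefficient = 2
x_4 = 2.0000, f(x_4) = 0.200000, coefficient = 1

I ≈ (0.250000/2) × 2.588180 = 0.323523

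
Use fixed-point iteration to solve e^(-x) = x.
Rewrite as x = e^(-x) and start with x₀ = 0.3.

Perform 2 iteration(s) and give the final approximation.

Equation: e^(-x) = x
Fixed-point form: x = e^(-x)
x₀ = 0.3

x_1 = g(0.300000) = 0.740818
x_2 = g(0.740818) = 0.476724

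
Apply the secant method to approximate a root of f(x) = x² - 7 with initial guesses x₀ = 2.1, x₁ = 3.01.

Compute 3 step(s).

f(x) = x² - 7
x₀ = 2.1, x₁ = 3.01

Secant formula: x_{n+1} = x_n - f(x_n)(x_n - x_{n-1})/(f(x_n) - f(x_{n-1}))

Iteration 1:
  f(2.100000) = -2.590000
  f(3.010000) = 2.060100
  x_2 = 3.010000 - 2.060100×(3.010000 - 2.100000)/(2.060100 - (-2.590000))
       = 2.606849
Iteration 2:
  f(3.010000) = 2.060100
  f(2.606849) = -0.204337
  x_3 = 2.606849 - (-0.204337)×(2.606849 - 3.010000)/(-0.204337 - 2.060100)
       = 2.643229
Iteration 3:
  f(2.606849) = -0.204337
  f(2.643229) = -0.013343
  x_4 = 2.643229 - (-0.013343)×(2.643229 - 2.606849)/(-0.013343 - (-0.204337))
       = 2.645770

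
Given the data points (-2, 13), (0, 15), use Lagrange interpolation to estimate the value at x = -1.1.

Lagrange interpolation formula:
P(x) = Σ yᵢ × Lᵢ(x)
where Lᵢ(x) = Π_{j≠i} (x - xⱼ)/(xᵢ - xⱼ)

L_0(-1.1) = (-1.1 - 0)/(-2 - 0) = 0.550000
L_1(-1.1) = (-1.1 - (-2))/(0 - (-2)) = 0.450000

P(-1.1) = 13×L_0(-1.1) + 15×L_1(-1.1)
P(-1.1) = 13.900000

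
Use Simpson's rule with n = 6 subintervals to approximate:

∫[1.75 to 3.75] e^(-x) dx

f(x) = e^(-x)
a = 1.75, b = 3.75, n = 6
h = (b - a)/n = 0.333333

Simpson's rule: (h/3)[f(x₀) + 4f(x₁) + 2f(x₂) + ... + f(xₙ)]

x_0 = 1.7500, f(x_0) = 0.173774, coefficient = 1
x_1 = 2.0833, f(x_1) = 0.124514, coefficient = 4
x_2 = 2.4167, f(x_2) = 0.089219, coefficient = 2
x_3 = 2.7500, f(x_3) = 0.063928, coefficient = 4
x_4 = 3.0833, f(x_4) = 0.045806, coefficient = 2
x_5 = 3.4167, f(x_5) = 0.032822, coefficient = 4
x_6 = 3.7500, f(x_6) = 0.023518, coefficient = 1

I ≈ (0.333333/3) × 1.352397 = 0.150266
Exact value: 0.150256
Error: 0.000010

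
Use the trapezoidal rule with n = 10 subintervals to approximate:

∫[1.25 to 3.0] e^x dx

f(x) = e^x
a = 1.25, b = 3.0, n = 10
h = (b - a)/n = 0.175000

Trapezoidal rule: (h/2)[f(x₀) + 2f(x₁) + 2f(x₂) + ... + f(xₙ)]

x_0 = 1.2500, f(x_0) = 3.490343, coefficient = 1
x_1 = 1.4250, f(x_1) = 4.157858, coefficient = 2
x_2 = 1.6000, f(x_2) = 4.953032, coefficient = 2
x_3 = 1.7750, f(x_3) = 5.900281, coefficient = 2
x_4 = 1.9500, f(x_4) = 7.028688, coefficient = 2
x_5 = 2.1250, f(x_5) = 8.372897, coefficient = 2
x_6 = 2.3000, f(x_6) = 9.974182, coefficient = 2
x_7 = 2.4750, f(x_7) = 11.881707, coefficient = 2
x_8 = 2.6500, f(x_8) = 14.154039, coefficient = 2
x_9 = 2.8250, f(x_9) = 16.860945, coefficient = 2
x_10 = 3.0000, f(x_10) = 20.085537, coefficient = 1

I ≈ (0.175000/2) × 190.143139 = 16.637525
Exact value: 16.595194
Error: 0.042331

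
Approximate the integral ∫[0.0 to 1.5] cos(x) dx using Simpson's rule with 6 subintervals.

f(x) = cos(x)
a = 0.0, b = 1.5, n = 6
h = (b - a)/n = 0.250000

Simpson's rule: (h/3)[f(x₀) + 4f(x₁) + 2f(x₂) + ... + f(xₙ)]

x_0 = 0.0000, f(x_0) = 1.000000, coefficient = 1
x_1 = 0.2500, f(x_1) = 0.968912, coefficient = 4
x_2 = 0.5000, f(x_2) = 0.877583, coefficient = 2
x_3 = 0.7500, f(x_3) = 0.731689, coefficient = 4
x_4 = 1.0000, f(x_4) = 0.540302, coefficient = 2
x_5 = 1.2500, f(x_5) = 0.315322, coefficient = 4
x_6 = 1.5000, f(x_6) = 0.070737, coefficient = 1

I ≈ (0.250000/3) × 11.970202 = 0.997517
Exact value: 0.997495
Error: 0.000022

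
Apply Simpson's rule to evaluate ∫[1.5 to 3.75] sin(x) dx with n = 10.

f(x) = sin(x)
a = 1.5, b = 3.75, n = 10
h = (b - a)/n = 0.225000

Simpson's rule: (h/3)[f(x₀) + 4f(x₁) + 2f(x₂) + ... + f(xₙ)]

x_0 = 1.5000, f(x_0) = 0.997495, coefficient = 1
x_1 = 1.7250, f(x_1) = 0.988134, coefficient = 4
x_2 = 1.9500, f(x_2) = 0.928960, coefficient = 2
x_3 = 2.1750, f(x_3) = 0.822955, coefficient = 4
x_4 = 2.4000, f(x_4) = 0.675463, coefficient = 2
x_5 = 2.6250, f(x_5) = 0.493920, coefficient = 4
x_6 = 2.8500, f(x_6) = 0.287478, coefficient = 2
x_7 = 3.0750, f(x_7) = 0.066543, coefficient = 4
x_8 = 3.3000, f(x_8) = -0.157746, coefficient = 2
x_9 = 3.5250, f(x_9) = -0.374083, coefficient = 4
x_10 = 3.7500, f(x_10) = -0.571561, coefficient = 1

I ≈ (0.225000/3) × 11.884124 = 0.891309
Exact value: 0.891297
Error: 0.000013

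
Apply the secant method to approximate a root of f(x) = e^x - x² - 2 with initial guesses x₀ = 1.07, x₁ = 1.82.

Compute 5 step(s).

f(x) = e^x - x² - 2
x₀ = 1.07, x₁ = 1.82

Secant formula: x_{n+1} = x_n - f(x_n)(x_n - x_{n-1})/(f(x_n) - f(x_{n-1}))

Iteration 1:
  f(1.070000) = -0.229521
  f(1.820000) = 0.859458
  x_2 = 1.820000 - 0.859458×(1.820000 - 1.070000)/(0.859458 - (-0.229521))
       = 1.228075
Iteration 2:
  f(1.820000) = 0.859458
  f(1.228075) = -0.093518
  x_3 = 1.228075 - (-0.093518)×(1.228075 - 1.820000)/(-0.093518 - 0.859458)
       = 1.286162
Iteration 3:
  f(1.228075) = -0.093518
  f(1.286162) = -0.035342
  x_4 = 1.286162 - (-0.035342)×(1.286162 - 1.228075)/(-0.035342 - (-0.093518))
       = 1.321450
Iteration 4:
  f(1.286162) = -0.035342
  f(1.321450) = 0.002623
  x_5 = 1.321450 - 0.002623×(1.321450 - 1.286162)/(0.002623 - (-0.035342))
       = 1.319012
Iteration 5:
  f(1.321450) = 0.002623
  f(1.319012) = -0.000068
  x_6 = 1.319012 - (-0.000068)×(1.319012 - 1.321450)/(-0.000068 - 0.002623)
       = 1.319074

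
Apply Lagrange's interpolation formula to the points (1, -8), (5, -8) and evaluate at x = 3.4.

Lagrange interpolation formula:
P(x) = Σ yᵢ × Lᵢ(x)
where Lᵢ(x) = Π_{j≠i} (x - xⱼ)/(xᵢ - xⱼ)

L_0(3.4) = (3.4 - 5)/(1 - 5) = 0.400000
L_1(3.4) = (3.4 - 1)/(5 - 1) = 0.600000

P(3.4) = (-8)×L_0(3.4) + (-8)×L_1(3.4)
P(3.4) = -8.000000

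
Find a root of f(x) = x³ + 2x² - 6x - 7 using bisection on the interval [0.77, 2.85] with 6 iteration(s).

f(x) = x³ + 2x² - 6x - 7
Initial interval: [0.77, 2.85]

Iteration 1:
  c_1 = (0.770000 + 2.850000)/2 = 1.810000
  f(c_1) = f(1.810000) = -5.378059
  f(a) × f(c) ≥ 0, new interval: [1.810000, 2.850000]
Iteration 2:
  c_2 = (1.810000 + 2.850000)/2 = 2.330000
  f(c_2) = f(2.330000) = 2.527137
  f(a) × f(c) < 0, new interval: [1.810000, 2.330000]
Iteration 3:
  c_3 = (1.810000 + 2.330000)/2 = 2.070000
  f(c_3) = f(2.070000) = -1.980457
  f(a) × f(c) ≥ 0, new interval: [2.070000, 2.330000]
Iteration 4:
  c_4 = (2.070000 + 2.330000)/2 = 2.200000
  f(c_4) = f(2.200000) = 0.128000
  f(a) × f(c) < 0, new interval: [2.070000, 2.200000]
Iteration 5:
  c_5 = (2.070000 + 2.200000)/2 = 2.135000
  f(c_5) = f(2.135000) = -0.961740
  f(a) × f(c) ≥ 0, new interval: [2.135000, 2.200000]
Iteration 6:
  c_6 = (2.135000 + 2.200000)/2 = 2.167500
  f(c_6) = f(2.167500) = -0.425851
  f(a) × f(c) ≥ 0, new interval: [2.167500, 2.200000]

After 6 iteration(s), the approximation is c_6 = 2.167500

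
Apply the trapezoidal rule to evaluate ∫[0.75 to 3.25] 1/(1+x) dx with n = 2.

f(x) = 1/(1+x)
a = 0.75, b = 3.25, n = 2
h = (b - a)/n = 1.250000

Trapezoidal rule: (h/2)[f(x₀) + 2f(x₁) + 2f(x₂) + ... + f(xₙ)]

x_0 = 0.7500, f(x_0) = 0.571429, coefficient = 1
x_1 = 2.0000, f(x_1) = 0.333333, coefficient = 2
x_2 = 3.2500, f(x_2) = 0.235294, coefficient = 1

I ≈ (1.250000/2) × 1.473389 = 0.920868
Exact value: 0.887303
Error: 0.033565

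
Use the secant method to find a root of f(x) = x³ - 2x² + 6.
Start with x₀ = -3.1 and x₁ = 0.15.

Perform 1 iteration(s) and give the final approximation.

f(x) = x³ - 2x² + 6
x₀ = -3.1, x₁ = 0.15

Secant formula: x_{n+1} = x_n - f(x_n)(x_n - x_{n-1})/(f(x_n) - f(x_{n-1}))

Iteration 1:
  f(-3.100000) = -43.011000
  f(0.150000) = 5.958375
  x_2 = 0.150000 - 5.958375×(0.150000 - (-3.100000))/(5.958375 - (-43.011000))
       = -0.245445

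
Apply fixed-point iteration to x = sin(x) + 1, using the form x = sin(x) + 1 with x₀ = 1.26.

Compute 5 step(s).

Equation: x = sin(x) + 1
Fixed-point form: x = sin(x) + 1
x₀ = 1.26

x_1 = g(1.260000) = 1.952090
x_2 = g(1.952090) = 1.928184
x_3 = g(1.928184) = 1.936814
x_4 = g(1.936814) = 1.933760
x_5 = g(1.933760) = 1.934849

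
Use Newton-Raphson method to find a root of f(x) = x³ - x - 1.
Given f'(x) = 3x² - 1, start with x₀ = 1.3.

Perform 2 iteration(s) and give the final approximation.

f(x) = x³ - x - 1
f'(x) = 3x² - 1
x₀ = 1.3

Newton-Raphson formula: x_{n+1} = x_n - f(x_n)/f'(x_n)

Iteration 1:
  f(1.300000) = -0.103000
  f'(1.300000) = 4.070000
  x_1 = 1.300000 - (-0.103000)/4.070000 = 1.325307
Iteration 2:
  f(1.325307) = 0.002514
  f'(1.325307) = 4.269317
  x_2 = 1.325307 - 0.002514/4.269317 = 1.324718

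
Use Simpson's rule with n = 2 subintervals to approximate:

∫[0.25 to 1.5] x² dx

f(x) = x²
a = 0.25, b = 1.5, n = 2
h = (b - a)/n = 0.625000

Simpson's rule: (h/3)[f(x₀) + 4f(x₁) + 2f(x₂) + ... + f(xₙ)]

x_0 = 0.2500, f(x_0) = 0.062500, coefficient = 1
x_1 = 0.8750, f(x_1) = 0.765625, coefficient = 4
x_2 = 1.5000, f(x_2) = 2.250000, coefficient = 1

I ≈ (0.625000/3) × 5.375000 = 1.119792
Exact value: 1.119792
Error: 0.000000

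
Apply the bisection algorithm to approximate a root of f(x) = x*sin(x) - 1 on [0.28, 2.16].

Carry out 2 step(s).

f(x) = x*sin(x) - 1
Initial interval: [0.28, 2.16]

Iteration 1:
  c_1 = (0.280000 + 2.160000)/2 = 1.220000
  f(c_1) = f(1.220000) = 0.145701
  f(a) × f(c) < 0, new interval: [0.280000, 1.220000]
Iteration 2:
  c_2 = (0.280000 + 1.220000)/2 = 0.750000
  f(c_2) = f(0.750000) = -0.488771
  f(a) × f(c) ≥ 0, new interval: [0.750000, 1.220000]

After 2 iteration(s), the approximation is c_2 = 0.750000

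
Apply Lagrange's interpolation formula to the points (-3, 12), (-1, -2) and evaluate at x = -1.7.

Lagrange interpolation formula:
P(x) = Σ yᵢ × Lᵢ(x)
where Lᵢ(x) = Π_{j≠i} (x - xⱼ)/(xᵢ - xⱼ)

L_0(-1.7) = (-1.7 - (-1))/(-3 - (-1)) = 0.350000
L_1(-1.7) = (-1.7 - (-3))/(-1 - (-3)) = 0.650000

P(-1.7) = 12×L_0(-1.7) + (-2)×L_1(-1.7)
P(-1.7) = 2.900000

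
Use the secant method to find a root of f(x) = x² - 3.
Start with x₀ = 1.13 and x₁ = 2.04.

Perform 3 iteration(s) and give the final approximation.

f(x) = x² - 3
x₀ = 1.13, x₁ = 2.04

Secant formula: x_{n+1} = x_n - f(x_n)(x_n - x_{n-1})/(f(x_n) - f(x_{n-1}))

Iteration 1:
  f(1.130000) = -1.723100
  f(2.040000) = 1.161600
  x_2 = 2.040000 - 1.161600×(2.040000 - 1.130000)/(1.161600 - (-1.723100))
       = 1.673565
Iteration 2:
  f(2.040000) = 1.161600
  f(1.673565) = -0.199181
  x_3 = 1.673565 - (-0.199181)×(1.673565 - 2.040000)/(-0.199181 - 1.161600)
       = 1.727201
Iteration 3:
  f(1.673565) = -0.199181
  f(1.727201) = -0.016777
  x_4 = 1.727201 - (-0.016777)×(1.727201 - 1.673565)/(-0.016777 - (-0.199181))
       = 1.732134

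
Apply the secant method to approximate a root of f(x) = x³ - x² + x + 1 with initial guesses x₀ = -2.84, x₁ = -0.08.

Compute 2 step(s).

f(x) = x³ - x² + x + 1
x₀ = -2.84, x₁ = -0.08

Secant formula: x_{n+1} = x_n - f(x_n)(x_n - x_{n-1})/(f(x_n) - f(x_{n-1}))

Iteration 1:
  f(-2.840000) = -32.811904
  f(-0.080000) = 0.913088
  x_2 = -0.080000 - 0.913088×(-0.080000 - (-2.840000))/(0.913088 - (-32.811904))
       = -0.154726
Iteration 2:
  f(-0.080000) = 0.913088
  f(-0.154726) = 0.817630
  x_3 = -0.154726 - 0.817630×(-0.154726 - (-0.080000))/(0.817630 - 0.913088)
       = -0.794777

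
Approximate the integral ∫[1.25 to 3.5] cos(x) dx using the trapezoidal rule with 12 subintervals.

f(x) = cos(x)
a = 1.25, b = 3.5, n = 12
h = (b - a)/n = 0.187500

Trapezoidal rule: (h/2)[f(x₀) + 2f(x₁) + 2f(x₂) + ... + f(xₙ)]

x_0 = 1.2500, f(x_0) = 0.315322, coefficient = 1
x_1 = 1.4375, f(x_1) = 0.132902, coefficient = 2
x_2 = 1.6250, f(x_2) = -0.054177, coefficient = 2
x_3 = 1.8125, f(x_3) = -0.239357, coefficient = 2
x_4 = 2.0000, f(x_4) = -0.416147, coefficient = 2
x_5 = 2.1875, f(x_5) = -0.578349, coefficient = 2
x_6 = 2.3750, f(x_6) = -0.720278, coefficient = 2
x_7 = 2.5625, f(x_7) = -0.836960, coefficient = 2
x_8 = 2.7500, f(x_8) = -0.924302, coefficient = 2
x_9 = 2.9375, f(x_9) = -0.979245, coefficient = 2
x_10 = 3.1250, f(x_10) = -0.999862, coefficient = 2
x_11 = 3.3125, f(x_11) = -0.985431, coefficient = 2
x_12 = 3.5000, f(x_12) = -0.936457, coefficient = 1

I ≈ (0.187500/2) × -13.823549 = -1.295958
Exact value: -1.299768
Error: 0.003810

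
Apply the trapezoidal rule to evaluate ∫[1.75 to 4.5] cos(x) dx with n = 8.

f(x) = cos(x)
a = 1.75, b = 4.5, n = 8
h = (b - a)/n = 0.343750

Trapezoidal rule: (h/2)[f(x₀) + 2f(x₁) + 2f(x₂) + ... + f(xₙ)]

x_0 = 1.7500, f(x_0) = -0.178246, coefficient = 1
x_1 = 2.0938, f(x_1) = -0.499441, coefficient = 2
x_2 = 2.4375, f(x_2) = -0.762199, coefficient = 2
x_3 = 2.7812, f(x_3) = -0.935776, coefficient = 2
x_4 = 3.1250, f(x_4) = -0.999862, coefficient = 2
x_5 = 3.4688, f(x_5) = -0.946960, coefficient = 2
x_6 = 3.8125, f(x_6) = -0.783258, coefficient = 2
x_7 = 4.1562, f(x_7) = -0.527911, coefficient = 2
x_8 = 4.5000, f(x_8) = -0.210796, coefficient = 1

I ≈ (0.343750/2) × -11.299857 = -1.942163
Exact value: -1.961516
Error: 0.019353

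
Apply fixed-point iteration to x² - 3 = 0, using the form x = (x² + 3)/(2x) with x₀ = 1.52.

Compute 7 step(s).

Equation: x² - 3 = 0
Fixed-point form: x = (x² + 3)/(2x)
x₀ = 1.52

x_1 = g(1.520000) = 1.746842
x_2 = g(1.746842) = 1.732113
x_3 = g(1.732113) = 1.732051
x_4 = g(1.732051) = 1.732051
x_5 = g(1.732051) = 1.732051
x_6 = g(1.732051) = 1.732051
x_7 = g(1.732051) = 1.732051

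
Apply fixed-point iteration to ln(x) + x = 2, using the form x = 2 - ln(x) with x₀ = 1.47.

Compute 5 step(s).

Equation: ln(x) + x = 2
Fixed-point form: x = 2 - ln(x)
x₀ = 1.47

x_1 = g(1.470000) = 1.614738
x_2 = g(1.614738) = 1.520828
x_3 = g(1.520828) = 1.580745
x_4 = g(1.580745) = 1.542104
x_5 = g(1.542104) = 1.566853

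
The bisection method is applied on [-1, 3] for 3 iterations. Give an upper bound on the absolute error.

Bisection error bound: |error| ≤ (b-a)/2^n
|error| ≤ (3 - (-1))/2^3 = 4/2^3
|error| ≤ 0.5000000000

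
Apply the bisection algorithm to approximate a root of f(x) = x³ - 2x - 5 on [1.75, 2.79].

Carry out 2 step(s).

f(x) = x³ - 2x - 5
Initial interval: [1.75, 2.79]

Iteration 1:
  c_1 = (1.750000 + 2.790000)/2 = 2.270000
  f(c_1) = f(2.270000) = 2.157083
  f(a) × f(c) < 0, new interval: [1.750000, 2.270000]
Iteration 2:
  c_2 = (1.750000 + 2.270000)/2 = 2.010000
  f(c_2) = f(2.010000) = -0.899399
  f(a) × f(c) ≥ 0, new interval: [2.010000, 2.270000]

After 2 iteration(s), the approximation is c_2 = 2.010000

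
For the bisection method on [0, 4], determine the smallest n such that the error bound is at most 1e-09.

We need (b-a)/2^n ≤ 1e-09
(4 - 0)/2^n ≤ 1e-09
4/2^n ≤ 1e-09
2^n ≥ 4000000000
n ≥ log₂(4000000000) = 31.90
n ≥ 32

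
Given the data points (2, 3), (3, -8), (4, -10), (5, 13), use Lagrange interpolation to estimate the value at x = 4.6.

Lagrange interpolation formula:
P(x) = Σ yᵢ × Lᵢ(x)
where Lᵢ(x) = Π_{j≠i} (x - xⱼ)/(xᵢ - xⱼ)

L_0(4.6) = (4.6 - 3)/(2 - 3) × (4.6 - 4)/(2 - 4) × (4.6 - 5)/(2 - 5) = 0.064000
L_1(4.6) = (4.6 - 2)/(3 - 2) × (4.6 - 4)/(3 - 4) × (4.6 - 5)/(3 - 5) = -0.312000
L_2(4.6) = (4.6 - 2)/(4 - 2) × (4.6 - 3)/(4 - 3) × (4.6 - 5)/(4 - 5) = 0.832000
L_3(4.6) = (4.6 - 2)/(5 - 2) × (4.6 - 3)/(5 - 3) × (4.6 - 4)/(5 - 4) = 0.416000

P(4.6) = 3×L_0(4.6) + (-8)×L_1(4.6) + (-10)×L_2(4.6) + 13×L_3(4.6)
P(4.6) = -0.224000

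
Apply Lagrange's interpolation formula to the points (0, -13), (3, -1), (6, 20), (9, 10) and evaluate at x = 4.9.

Lagrange interpolation formula:
P(x) = Σ yᵢ × Lᵢ(x)
where Lᵢ(x) = Π_{j≠i} (x - xⱼ)/(xᵢ - xⱼ)

L_0(4.9) = (4.9 - 3)/(0 - 3) × (4.9 - 6)/(0 - 6) × (4.9 - 9)/(0 - 9) = -0.052895
L_1(4.9) = (4.9 - 0)/(3 - 0) × (4.9 - 6)/(3 - 6) × (4.9 - 9)/(3 - 9) = 0.409241
L_2(4.9) = (4.9 - 0)/(6 - 0) × (4.9 - 3)/(6 - 3) × (4.9 - 9)/(6 - 9) = 0.706870
L_3(4.9) = (4.9 - 0)/(9 - 0) × (4.9 - 3)/(9 - 3) × (4.9 - 6)/(9 - 6) = -0.063216

P(4.9) = (-13)×L_0(4.9) + (-1)×L_1(4.9) + 20×L_2(4.9) + 10×L_3(4.9)
P(4.9) = 13.783642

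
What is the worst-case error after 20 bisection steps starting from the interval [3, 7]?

Bisection error bound: |error| ≤ (b-a)/2^n
|error| ≤ (7 - 3)/2^20 = 4/2^20
|error| ≤ 0.0000038147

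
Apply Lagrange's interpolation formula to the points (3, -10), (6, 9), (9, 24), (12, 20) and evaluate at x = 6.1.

Lagrange interpolation formula:
P(x) = Σ yᵢ × Lᵢ(x)
where Lᵢ(x) = Π_{j≠i} (x - xⱼ)/(xᵢ - xⱼ)

L_0(6.1) = (6.1 - 6)/(3 - 6) × (6.1 - 9)/(3 - 9) × (6.1 - 12)/(3 - 12) = -0.010562
L_1(6.1) = (6.1 - 3)/(6 - 3) × (6.1 - 9)/(6 - 9) × (6.1 - 12)/(6 - 12) = 0.982241
L_2(6.1) = (6.1 - 3)/(9 - 3) × (6.1 - 6)/(9 - 6) × (6.1 - 12)/(9 - 12) = 0.033870
L_3(6.1) = (6.1 - 3)/(12 - 3) × (6.1 - 6)/(12 - 6) × (6.1 - 9)/(12 - 9) = -0.005549

P(6.1) = (-10)×L_0(6.1) + 9×L_1(6.1) + 24×L_2(6.1) + 20×L_3(6.1)
P(6.1) = 9.647685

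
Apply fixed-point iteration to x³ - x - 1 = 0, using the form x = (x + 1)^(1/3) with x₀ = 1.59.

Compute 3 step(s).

Equation: x³ - x - 1 = 0
Fixed-point form: x = (x + 1)^(1/3)
x₀ = 1.59

x_1 = g(1.590000) = 1.373304
x_2 = g(1.373304) = 1.333883
x_3 = g(1.333883) = 1.326457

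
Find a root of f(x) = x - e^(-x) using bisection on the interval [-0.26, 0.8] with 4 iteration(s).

f(x) = x - e^(-x)
Initial interval: [-0.26, 0.8]

Iteration 1:
  c_1 = (-0.260000 + 0.800000)/2 = 0.270000
  f(c_1) = f(0.270000) = -0.493379
  f(a) × f(c) ≥ 0, new interval: [0.270000, 0.800000]
Iteration 2:
  c_2 = (0.270000 + 0.800000)/2 = 0.535000
  f(c_2) = f(0.535000) = -0.050669
  f(a) × f(c) ≥ 0, new interval: [0.535000, 0.800000]
Iteration 3:
  c_3 = (0.535000 + 0.800000)/2 = 0.667500
  f(c_3) = f(0.667500) = 0.154511
  f(a) × f(c) < 0, new interval: [0.535000, 0.667500]
Iteration 4:
  c_4 = (0.535000 + 0.667500)/2 = 0.601250
  f(c_4) = f(0.601250) = 0.053124
  f(a) × f(c) < 0, new interval: [0.535000, 0.601250]

After 4 iteration(s), the approximation is c_4 = 0.601250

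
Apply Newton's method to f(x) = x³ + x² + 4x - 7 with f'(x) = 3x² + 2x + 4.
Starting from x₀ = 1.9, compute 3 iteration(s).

f(x) = x³ + x² + 4x - 7
f'(x) = 3x² + 2x + 4
x₀ = 1.9

Newton-Raphson formula: x_{n+1} = x_n - f(x_n)/f'(x_n)

Iteration 1:
  f(1.900000) = 11.069000
  f'(1.900000) = 18.630000
  x_1 = 1.900000 - 11.069000/18.630000 = 1.305851
Iteration 2:
  f(1.305851) = 2.155447
  f'(1.305851) = 11.727440
  x_2 = 1.305851 - 2.155447/11.727440 = 1.122056
Iteration 3:
  f(1.122056) = 0.159909
  f'(1.122056) = 10.021138
  x_3 = 1.122056 - 0.159909/10.021138 = 1.106098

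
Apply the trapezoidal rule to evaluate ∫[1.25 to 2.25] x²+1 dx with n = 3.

f(x) = x²+1
a = 1.25, b = 2.25, n = 3
h = (b - a)/n = 0.333333

Trapezoidal rule: (h/2)[f(x₀) + 2f(x₁) + 2f(x₂) + ... + f(xₙ)]

x_0 = 1.2500, f(x_0) = 2.562500, coefficient = 1
x_1 = 1.5833, f(x_1) = 3.506944, coefficient = 2
x_2 = 1.9167, f(x_2) = 4.673611, coefficient = 2
x_3 = 2.2500, f(x_3) = 6.062500, coefficient = 1

I ≈ (0.333333/2) × 24.986111 = 4.164352
Exact value: 4.145833
Error: 0.018519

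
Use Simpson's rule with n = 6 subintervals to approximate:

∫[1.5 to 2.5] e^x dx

f(x) = e^x
a = 1.5, b = 2.5, n = 6
h = (b - a)/n = 0.166667

Simpson's rule: (h/3)[f(x₀) + 4f(x₁) + 2f(x₂) + ... + f(xₙ)]

x_0 = 1.5000, f(x_0) = 4.481689, coefficient = 1
x_1 = 1.6667, f(x_1) = 5.294490, coefficient = 4
x_2 = 1.8333, f(x_2) = 6.254701, coefficient = 2
x_3 = 2.0000, f(x_3) = 7.389056, coefficient = 4
x_4 = 2.1667, f(x_4) = 8.729138, coefficient = 2
x_5 = 2.3333, f(x_5) = 10.312259, coefficient = 4
x_6 = 2.5000, f(x_6) = 12.182494, coefficient = 1

I ≈ (0.166667/3) × 138.615080 = 7.700838
Exact value: 7.700805
Error: 0.000033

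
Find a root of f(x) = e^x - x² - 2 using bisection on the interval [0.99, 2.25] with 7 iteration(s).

f(x) = e^x - x² - 2
Initial interval: [0.99, 2.25]

Iteration 1:
  c_1 = (0.990000 + 2.250000)/2 = 1.620000
  f(c_1) = f(1.620000) = 0.428690
  f(a) × f(c) < 0, new interval: [0.990000, 1.620000]
Iteration 2:
  c_2 = (0.990000 + 1.620000)/2 = 1.305000
  f(c_2) = f(1.305000) = -0.015336
  f(a) × f(c) ≥ 0, new interval: [1.305000, 1.620000]
Iteration 3:
  c_3 = (1.305000 + 1.620000)/2 = 1.462500
  f(c_3) = f(1.462500) = 0.177832
  f(a) × f(c) < 0, new interval: [1.305000, 1.462500]
Iteration 4:
  c_4 = (1.305000 + 1.462500)/2 = 1.383750
  f(c_4) = f(1.383750) = 0.075071
  f(a) × f(c) < 0, new interval: [1.305000, 1.383750]
Iteration 5:
  c_5 = (1.305000 + 1.383750)/2 = 1.344375
  f(c_5) = f(1.344375) = 0.028444
  f(a) × f(c) < 0, new interval: [1.305000, 1.344375]
Iteration 6:
  c_6 = (1.305000 + 1.344375)/2 = 1.324688
  f(c_6) = f(1.324688) = 0.006213
  f(a) × f(c) < 0, new interval: [1.305000, 1.324688]
Iteration 7:
  c_7 = (1.305000 + 1.324688)/2 = 1.314844
  f(c_7) = f(1.314844) = -0.004645
  f(a) × f(c) ≥ 0, new interval: [1.314844, 1.324688]

After 7 iteration(s), the approximation is c_7 = 1.314844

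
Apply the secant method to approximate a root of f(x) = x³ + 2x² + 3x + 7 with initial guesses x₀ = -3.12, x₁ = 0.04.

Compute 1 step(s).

f(x) = x³ + 2x² + 3x + 7
x₀ = -3.12, x₁ = 0.04

Secant formula: x_{n+1} = x_n - f(x_n)(x_n - x_{n-1})/(f(x_n) - f(x_{n-1}))

Iteration 1:
  f(-3.120000) = -13.262528
  f(0.040000) = 7.123264
  x_2 = 0.040000 - 7.123264×(0.040000 - (-3.120000))/(7.123264 - (-13.262528))
       = -1.064177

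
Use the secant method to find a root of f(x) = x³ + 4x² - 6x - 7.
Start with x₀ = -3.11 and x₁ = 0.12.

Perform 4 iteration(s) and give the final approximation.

f(x) = x³ + 4x² - 6x - 7
x₀ = -3.11, x₁ = 0.12

Secant formula: x_{n+1} = x_n - f(x_n)(x_n - x_{n-1})/(f(x_n) - f(x_{n-1}))

Iteration 1:
  f(-3.110000) = 20.268169
  f(0.120000) = -7.660672
  x_2 = 0.120000 - (-7.660672)×(0.120000 - (-3.110000))/(-7.660672 - 20.268169)
       = -0.765965
Iteration 2:
  f(0.120000) = -7.660672
  f(-0.765965) = -0.506796
  x_3 = -0.765965 - (-0.506796)×(-0.765965 - 0.120000)/(-0.506796 - (-7.660672))
       = -0.828728
Iteration 3:
  f(-0.765965) = -0.506796
  f(-0.828728) = 0.150371
  x_4 = -0.828728 - 0.150371×(-0.828728 - (-0.765965))/(0.150371 - (-0.506796))
       = -0.814367
Iteration 4:
  f(-0.828728) = 0.150371
  f(-0.814367) = -0.001106
  x_5 = -0.814367 - (-0.001106)×(-0.814367 - (-0.828728))/(-0.001106 - 0.150371)
       = -0.814472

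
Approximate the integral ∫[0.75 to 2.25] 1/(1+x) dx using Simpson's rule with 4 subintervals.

f(x) = 1/(1+x)
a = 0.75, b = 2.25, n = 4
h = (b - a)/n = 0.375000

Simpson's rule: (h/3)[f(x₀) + 4f(x₁) + 2f(x₂) + ... + f(xₙ)]

x_0 = 0.7500, f(x_0) = 0.571429, coefficient = 1
x_1 = 1.1250, f(x_1) = 0.470588, coefficient = 4
x_2 = 1.5000, f(x_2) = 0.400000, coefficient = 2
x_3 = 1.8750, f(x_3) = 0.347826, coefficient = 4
x_4 = 2.2500, f(x_4) = 0.307692, coefficient = 1

I ≈ (0.375000/3) × 4.952778 = 0.619097
Exact value: 0.619039
Error: 0.000058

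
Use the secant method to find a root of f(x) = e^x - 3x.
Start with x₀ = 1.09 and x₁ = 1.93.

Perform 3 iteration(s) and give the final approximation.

f(x) = e^x - 3x
x₀ = 1.09, x₁ = 1.93

Secant formula: x_{n+1} = x_n - f(x_n)(x_n - x_{n-1})/(f(x_n) - f(x_{n-1}))

Iteration 1:
  f(1.090000) = -0.295726
  f(1.930000) = 1.099510
  x_2 = 1.930000 - 1.099510×(1.930000 - 1.090000)/(1.099510 - (-0.295726))
       = 1.268041
Iteration 2:
  f(1.930000) = 1.099510
  f(1.268041) = -0.250239
  x_3 = 1.268041 - (-0.250239)×(1.268041 - 1.930000)/(-0.250239 - 1.099510)
       = 1.390766
Iteration 3:
  f(1.268041) = -0.250239
  f(1.390766) = -0.154371
  x_4 = 1.390766 - (-0.154371)×(1.390766 - 1.268041)/(-0.154371 - (-0.250239))
       = 1.588384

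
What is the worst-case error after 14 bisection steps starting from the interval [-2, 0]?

Bisection error bound: |error| ≤ (b-a)/2^n
|error| ≤ (0 - (-2))/2^14 = 2/2^14
|error| ≤ 0.0001220703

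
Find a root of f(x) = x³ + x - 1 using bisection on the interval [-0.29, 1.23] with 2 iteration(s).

f(x) = x³ + x - 1
Initial interval: [-0.29, 1.23]

Iteration 1:
  c_1 = (-0.290000 + 1.230000)/2 = 0.470000
  f(c_1) = f(0.470000) = -0.426177
  f(a) × f(c) ≥ 0, new interval: [0.470000, 1.230000]
Iteration 2:
  c_2 = (0.470000 + 1.230000)/2 = 0.850000
  f(c_2) = f(0.850000) = 0.464125
  f(a) × f(c) < 0, new interval: [0.470000, 0.850000]

After 2 iteration(s), the approximation is c_2 = 0.850000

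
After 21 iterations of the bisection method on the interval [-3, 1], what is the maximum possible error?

Bisection error bound: |error| ≤ (b-a)/2^n
|error| ≤ (1 - (-3))/2^21 = 4/2^21
|error| ≤ 0.0000019073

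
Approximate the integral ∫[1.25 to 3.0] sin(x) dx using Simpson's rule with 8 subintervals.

f(x) = sin(x)
a = 1.25, b = 3.0, n = 8
h = (b - a)/n = 0.218750

Simpson's rule: (h/3)[f(x₀) + 4f(x₁) + 2f(x₂) + ... + f(xₙ)]

x_0 = 1.2500, f(x_0) = 0.948985, coefficient = 1
x_1 = 1.4688, f(x_1) = 0.994798, coefficient = 4
x_2 = 1.6875, f(x_2) = 0.993198, coefficient = 2
x_3 = 1.9062, f(x_3) = 0.944261, coefficient = 4
x_4 = 2.1250, f(x_4) = 0.850320, coefficient = 2
x_5 = 2.3438, f(x_5) = 0.715851, coefficient = 4
x_6 = 2.5625, f(x_6) = 0.547265, coefficient = 2
x_7 = 2.7812, f(x_7) = 0.352595, coefficient = 4
x_8 = 3.0000, f(x_8) = 0.141120, coefficient = 1

I ≈ (0.218750/3) × 17.901690 = 1.305332
Exact value: 1.305315
Error: 0.000017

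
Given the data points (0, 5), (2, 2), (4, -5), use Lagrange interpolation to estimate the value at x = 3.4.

Lagrange interpolation formula:
P(x) = Σ yᵢ × Lᵢ(x)
where Lᵢ(x) = Π_{j≠i} (x - xⱼ)/(xᵢ - xⱼ)

L_0(3.4) = (3.4 - 2)/(0 - 2) × (3.4 - 4)/(0 - 4) = -0.105000
L_1(3.4) = (3.4 - 0)/(2 - 0) × (3.4 - 4)/(2 - 4) = 0.510000
L_2(3.4) = (3.4 - 0)/(4 - 0) × (3.4 - 2)/(4 - 2) = 0.595000

P(3.4) = 5×L_0(3.4) + 2×L_1(3.4) + (-5)×L_2(3.4)
P(3.4) = -2.480000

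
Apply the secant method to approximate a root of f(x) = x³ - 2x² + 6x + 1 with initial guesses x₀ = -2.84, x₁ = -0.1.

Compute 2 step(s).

f(x) = x³ - 2x² + 6x + 1
x₀ = -2.84, x₁ = -0.1

Secant formula: x_{n+1} = x_n - f(x_n)(x_n - x_{n-1})/(f(x_n) - f(x_{n-1}))

Iteration 1:
  f(-2.840000) = -55.077504
  f(-0.100000) = 0.379000
  x_2 = -0.100000 - 0.379000×(-0.100000 - (-2.840000))/(0.379000 - (-55.077504))
       = -0.118726
Iteration 2:
  f(-0.100000) = 0.379000
  f(-0.118726) = 0.257781
  x_3 = -0.118726 - 0.257781×(-0.118726 - (-0.100000))/(0.257781 - 0.379000)
       = -0.158547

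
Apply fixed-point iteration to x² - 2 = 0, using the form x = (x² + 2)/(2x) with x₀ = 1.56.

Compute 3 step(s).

Equation: x² - 2 = 0
Fixed-point form: x = (x² + 2)/(2x)
x₀ = 1.56

x_1 = g(1.560000) = 1.421026
x_2 = g(1.421026) = 1.414230
x_3 = g(1.414230) = 1.414214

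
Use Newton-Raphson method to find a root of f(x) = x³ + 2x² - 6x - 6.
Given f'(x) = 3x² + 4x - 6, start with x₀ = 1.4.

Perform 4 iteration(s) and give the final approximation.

f(x) = x³ + 2x² - 6x - 6
f'(x) = 3x² + 4x - 6
x₀ = 1.4

Newton-Raphson formula: x_{n+1} = x_n - f(x_n)/f'(x_n)

Iteration 1:
  f(1.400000) = -7.736000
  f'(1.400000) = 5.480000
  x_1 = 1.400000 - (-7.736000)/5.480000 = 2.811679
Iteration 2:
  f(2.811679) = 15.168836
  f'(2.811679) = 28.963329
  x_2 = 2.811679 - 15.168836/28.963329 = 2.287953
Iteration 3:
  f(2.287953) = 2.718558
  f'(2.287953) = 18.856003
  x_3 = 2.287953 - 2.718558/18.856003 = 2.143779
Iteration 4:
  f(2.143779) = 0.181250
  f'(2.143779) = 16.362474
  x_4 = 2.143779 - 0.181250/16.362474 = 2.132701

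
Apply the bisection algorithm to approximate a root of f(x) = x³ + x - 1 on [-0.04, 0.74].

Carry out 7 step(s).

f(x) = x³ + x - 1
Initial interval: [-0.04, 0.74]

Iteration 1:
  c_1 = (-0.040000 + 0.740000)/2 = 0.350000
  f(c_1) = f(0.350000) = -0.607125
  f(a) × f(c) ≥ 0, new interval: [0.350000, 0.740000]
Iteration 2:
  c_2 = (0.350000 + 0.740000)/2 = 0.545000
  f(c_2) = f(0.545000) = -0.293121
  f(a) × f(c) ≥ 0, new interval: [0.545000, 0.740000]
Iteration 3:
  c_3 = (0.545000 + 0.740000)/2 = 0.642500
  f(c_3) = f(0.642500) = -0.092272
  f(a) × f(c) ≥ 0, new interval: [0.642500, 0.740000]
Iteration 4:
  c_4 = (0.642500 + 0.740000)/2 = 0.691250
  f(c_4) = f(0.691250) = 0.021548
  f(a) × f(c) < 0, new interval: [0.642500, 0.691250]
Iteration 5:
  c_5 = (0.642500 + 0.691250)/2 = 0.666875
  f(c_5) = f(0.666875) = -0.036551
  f(a) × f(c) ≥ 0, new interval: [0.666875, 0.691250]
Iteration 6:
  c_6 = (0.666875 + 0.691250)/2 = 0.679062
  f(c_6) = f(0.679062) = -0.007804
  f(a) × f(c) ≥ 0, new interval: [0.679062, 0.691250]
Iteration 7:
  c_7 = (0.679062 + 0.691250)/2 = 0.685156
  f(c_7) = f(0.685156) = 0.006795
  f(a) × f(c) < 0, new interval: [0.679062, 0.685156]

After 7 iteration(s), the approximation is c_7 = 0.685156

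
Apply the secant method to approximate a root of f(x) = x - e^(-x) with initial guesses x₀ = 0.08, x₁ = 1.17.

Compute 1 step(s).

f(x) = x - e^(-x)
x₀ = 0.08, x₁ = 1.17

Secant formula: x_{n+1} = x_n - f(x_n)(x_n - x_{n-1})/(f(x_n) - f(x_{n-1}))

Iteration 1:
  f(0.080000) = -0.843116
  f(1.170000) = 0.859633
  x_2 = 1.170000 - 0.859633×(1.170000 - 0.080000)/(0.859633 - (-0.843116))
       = 0.619713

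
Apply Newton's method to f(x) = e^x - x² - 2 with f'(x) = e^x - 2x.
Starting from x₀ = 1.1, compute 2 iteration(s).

f(x) = e^x - x² - 2
f'(x) = e^x - 2x
x₀ = 1.1

Newton-Raphson formula: x_{n+1} = x_n - f(x_n)/f'(x_n)

Iteration 1:
  f(1.100000) = -0.205834
  f'(1.100000) = 0.804166
  x_1 = 1.100000 - (-0.205834)/0.804166 = 1.355960
Iteration 2:
  f(1.355960) = 0.041856
  f'(1.355960) = 1.168564
  x_2 = 1.355960 - 0.041856/1.168564 = 1.320141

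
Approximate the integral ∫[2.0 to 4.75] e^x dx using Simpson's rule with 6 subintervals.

f(x) = e^x
a = 2.0, b = 4.75, n = 6
h = (b - a)/n = 0.458333

Simpson's rule: (h/3)[f(x₀) + 4f(x₁) + 2f(x₂) + ... + f(xₙ)]

x_0 = 2.0000, f(x_0) = 7.389056, coefficient = 1
x_1 = 2.4583, f(x_1) = 11.685320, coefficient = 4
x_2 = 2.9167, f(x_2) = 18.479586, coefficient = 2
x_3 = 3.3750, f(x_3) = 29.224284, coefficient = 4
x_4 = 3.8333, f(x_4) = 46.216336, coefficient = 2
x_5 = 4.2917, f(x_5) = 73.088181, coefficient = 4
x_6 = 4.7500, f(x_6) = 115.584285, coefficient = 1

I ≈ (0.458333/3) × 708.356322 = 108.221105
Exact value: 108.195228
Error: 0.025876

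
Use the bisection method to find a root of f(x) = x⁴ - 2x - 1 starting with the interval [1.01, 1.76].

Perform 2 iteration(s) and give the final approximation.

f(x) = x⁴ - 2x - 1
Initial interval: [1.01, 1.76]

Iteration 1:
  c_1 = (1.010000 + 1.760000)/2 = 1.385000
  f(c_1) = f(1.385000) = -0.090413
  f(a) × f(c) ≥ 0, new interval: [1.385000, 1.760000]
Iteration 2:
  c_2 = (1.385000 + 1.760000)/2 = 1.572500
  f(c_2) = f(1.572500) = 1.969523
  f(a) × f(c) < 0, new interval: [1.385000, 1.572500]

After 2 iteration(s), the approximation is c_2 = 1.572500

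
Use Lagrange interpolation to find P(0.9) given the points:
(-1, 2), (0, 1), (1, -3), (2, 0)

Lagrange interpolation formula:
P(x) = Σ yᵢ × Lᵢ(x)
where Lᵢ(x) = Π_{j≠i} (x - xⱼ)/(xᵢ - xⱼ)

L_0(0.9) = (0.9 - 0)/(-1 - 0) × (0.9 - 1)/(-1 - 1) × (0.9 - 2)/(-1 - 2) = -0.016500
L_1(0.9) = (0.9 - (-1))/(0 - (-1)) × (0.9 - 1)/(0 - 1) × (0.9 - 2)/(0 - 2) = 0.104500
L_2(0.9) = (0.9 - (-1))/(1 - (-1)) × (0.9 - 0)/(1 - 0) × (0.9 - 2)/(1 - 2) = 0.940500
L_3(0.9) = (0.9 - (-1))/(2 - (-1)) × (0.9 - 0)/(2 - 0) × (0.9 - 1)/(2 - 1) = -0.028500

P(0.9) = 2×L_0(0.9) + 1×L_1(0.9) + (-3)×L_2(0.9) + 0×L_3(0.9)
P(0.9) = -2.750000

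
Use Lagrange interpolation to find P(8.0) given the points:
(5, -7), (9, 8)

Lagrange interpolation formula:
P(x) = Σ yᵢ × Lᵢ(x)
where Lᵢ(x) = Π_{j≠i} (x - xⱼ)/(xᵢ - xⱼ)

L_0(8.0) = (8.0 - 9)/(5 - 9) = 0.250000
L_1(8.0) = (8.0 - 5)/(9 - 5) = 0.750000

P(8.0) = (-7)×L_0(8.0) + 8×L_1(8.0)
P(8.0) = 4.250000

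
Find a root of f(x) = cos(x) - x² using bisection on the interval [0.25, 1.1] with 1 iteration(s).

f(x) = cos(x) - x²
Initial interval: [0.25, 1.1]

Iteration 1:
  c_1 = (0.250000 + 1.100000)/2 = 0.675000
  f(c_1) = f(0.675000) = 0.325082
  f(a) × f(c) ≥ 0, new interval: [0.675000, 1.100000]

After 1 iteration(s), the approximation is c_1 = 0.675000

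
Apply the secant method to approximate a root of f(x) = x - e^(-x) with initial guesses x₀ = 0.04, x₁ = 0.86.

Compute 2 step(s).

f(x) = x - e^(-x)
x₀ = 0.04, x₁ = 0.86

Secant formula: x_{n+1} = x_n - f(x_n)(x_n - x_{n-1})/(f(x_n) - f(x_{n-1}))

Iteration 1:
  f(0.040000) = -0.920789
  f(0.860000) = 0.436838
  x_2 = 0.860000 - 0.436838×(0.860000 - 0.040000)/(0.436838 - (-0.920789))
       = 0.596152
Iteration 2:
  f(0.860000) = 0.436838
  f(0.596152) = 0.045225
  x_3 = 0.596152 - 0.045225×(0.596152 - 0.860000)/(0.045225 - 0.436838)
       = 0.565682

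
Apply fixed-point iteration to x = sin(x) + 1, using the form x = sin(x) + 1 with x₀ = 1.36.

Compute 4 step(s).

Equation: x = sin(x) + 1
Fixed-point form: x = sin(x) + 1
x₀ = 1.36

x_1 = g(1.360000) = 1.977865
x_2 = g(1.977865) = 1.918285
x_3 = g(1.918285) = 1.940231
x_4 = g(1.940231) = 1.932532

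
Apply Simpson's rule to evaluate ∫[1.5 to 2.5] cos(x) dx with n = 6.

f(x) = cos(x)
a = 1.5, b = 2.5, n = 6
h = (b - a)/n = 0.166667

Simpson's rule: (h/3)[f(x₀) + 4f(x₁) + 2f(x₂) + ... + f(xₙ)]

x_0 = 1.5000, f(x_0) = 0.070737, coefficient = 1
x_1 = 1.6667, f(x_1) = -0.095724, coefficient = 4
x_2 = 1.8333, f(x_2) = -0.259531, coefficient = 2
x_3 = 2.0000, f(x_3) = -0.416147, coefficient = 4
x_4 = 2.1667, f(x_4) = -0.561229, coefficient = 2
x_5 = 2.3333, f(x_5) = -0.690758, coefficient = 4
x_6 = 2.5000, f(x_6) = -0.801144, coefficient = 1

I ≈ (0.166667/3) × -7.182442 = -0.399025
Exact value: -0.399023
Error: 0.000002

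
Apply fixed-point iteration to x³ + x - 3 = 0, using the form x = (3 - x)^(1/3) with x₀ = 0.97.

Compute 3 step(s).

Equation: x³ + x - 3 = 0
Fixed-point form: x = (3 - x)^(1/3)
x₀ = 0.97

x_1 = g(0.970000) = 1.266189
x_2 = g(1.266189) = 1.201344
x_3 = g(1.201344) = 1.216138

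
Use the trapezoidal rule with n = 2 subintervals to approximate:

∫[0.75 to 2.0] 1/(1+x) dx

f(x) = 1/(1+x)
a = 0.75, b = 2.0, n = 2
h = (b - a)/n = 0.625000

Trapezoidal rule: (h/2)[f(x₀) + 2f(x₁) + 2f(x₂) + ... + f(xₙ)]

x_0 = 0.7500, f(x_0) = 0.571429, coefficient = 1
x_1 = 1.3750, f(x_1) = 0.421053, coefficient = 2
x_2 = 2.0000, f(x_2) = 0.333333, coefficient = 1

I ≈ (0.625000/2) × 1.746867 = 0.545896
Exact value: 0.538997
Error: 0.006899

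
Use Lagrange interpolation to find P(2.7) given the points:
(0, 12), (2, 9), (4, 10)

Lagrange interpolation formula:
P(x) = Σ yᵢ × Lᵢ(x)
where Lᵢ(x) = Π_{j≠i} (x - xⱼ)/(xᵢ - xⱼ)

L_0(2.7) = (2.7 - 2)/(0 - 2) × (2.7 - 4)/(0 - 4) = -0.113750
L_1(2.7) = (2.7 - 0)/(2 - 0) × (2.7 - 4)/(2 - 4) = 0.877500
L_2(2.7) = (2.7 - 0)/(4 - 0) × (2.7 - 2)/(4 - 2) = 0.236250

P(2.7) = 12×L_0(2.7) + 9×L_1(2.7) + 10×L_2(2.7)
P(2.7) = 8.895000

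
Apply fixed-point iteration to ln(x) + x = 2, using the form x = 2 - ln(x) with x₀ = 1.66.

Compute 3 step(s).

Equation: ln(x) + x = 2
Fixed-point form: x = 2 - ln(x)
x₀ = 1.66

x_1 = g(1.660000) = 1.493182
x_2 = g(1.493182) = 1.599090
x_3 = g(1.599090) = 1.530565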